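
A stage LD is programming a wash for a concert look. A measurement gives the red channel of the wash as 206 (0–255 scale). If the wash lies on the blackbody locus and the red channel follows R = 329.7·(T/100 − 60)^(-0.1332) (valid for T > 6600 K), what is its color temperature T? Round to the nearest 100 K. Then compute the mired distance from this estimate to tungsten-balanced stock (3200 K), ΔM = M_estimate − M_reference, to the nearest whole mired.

-206 mireds

(t − 60)^(-0.1332) = 206/329.7 = 0.62481.
t − 60 = 0.62481^(1/-0.1332) = 0.62481^(-7.508) = 34.152, so t = 94.152.
T = 100·t = 9415 K → 9400 K to the nearest 100 K.
M_estimate = 10⁶/9400 = 106.38; M_reference = 10⁶/3200 = 312.50.
ΔM = 106.38 − 312.50 = -206.12 → -206 mireds.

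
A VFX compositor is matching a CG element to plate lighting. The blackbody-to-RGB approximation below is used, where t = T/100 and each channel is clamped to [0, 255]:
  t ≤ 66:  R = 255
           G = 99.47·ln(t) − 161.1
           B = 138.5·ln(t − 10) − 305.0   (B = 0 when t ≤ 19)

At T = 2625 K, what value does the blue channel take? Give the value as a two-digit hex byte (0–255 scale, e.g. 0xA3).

0x51

t = 2625/100 = 26.25; the t ≤ 66 branch applies.
B = 138.5·ln(26.25 − 10) − 305.0 = 138.5·ln 16.25 − 305.0 = 138.5·2.7881 − 305.0 = 81.151.
Rounded: 81; in hex, 0x51.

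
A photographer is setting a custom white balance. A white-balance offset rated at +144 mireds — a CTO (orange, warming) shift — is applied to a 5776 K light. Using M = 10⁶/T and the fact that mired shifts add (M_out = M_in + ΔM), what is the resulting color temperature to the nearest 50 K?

M_in = 10⁶/5776 = 173.13 mireds.
M_out = 173.13 + (+144) = 317.13 mireds.
T_out = 10⁶/317.13 = 3153.3 K → 3150 K.

3150 K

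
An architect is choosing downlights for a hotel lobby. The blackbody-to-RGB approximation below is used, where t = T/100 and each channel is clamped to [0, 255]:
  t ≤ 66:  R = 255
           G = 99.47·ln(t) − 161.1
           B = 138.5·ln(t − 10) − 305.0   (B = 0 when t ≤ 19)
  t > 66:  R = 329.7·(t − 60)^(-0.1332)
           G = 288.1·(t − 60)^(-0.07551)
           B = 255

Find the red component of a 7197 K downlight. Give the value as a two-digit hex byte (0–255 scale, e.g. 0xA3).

t = 7197/100 = 71.97; the t > 66 branch applies.
R = 329.7·(71.97 − 60)^(-0.1332) = 329.7·11.97^(-0.1332) = 329.7·0.71845 = 236.874.
Rounded: 237; in hex, 0xED.

0xED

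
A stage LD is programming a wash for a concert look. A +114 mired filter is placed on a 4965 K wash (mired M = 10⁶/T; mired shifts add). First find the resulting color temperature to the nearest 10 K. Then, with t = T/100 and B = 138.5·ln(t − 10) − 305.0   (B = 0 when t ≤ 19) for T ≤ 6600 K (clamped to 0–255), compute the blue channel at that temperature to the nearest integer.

M_in = 10⁶/4965 = 201.41; M_out = 201.41 + (+114) = 315.41.
T_out = 10⁶/315.41 = 3170.5 K → 3170 K; t = 31.7.
B = 138.5·ln(31.7 − 10) − 305.0 = 138.5·ln 21.7 − 305.0 = 138.5·3.0773 − 305.0 = 121.208.
Rounded: 121.

121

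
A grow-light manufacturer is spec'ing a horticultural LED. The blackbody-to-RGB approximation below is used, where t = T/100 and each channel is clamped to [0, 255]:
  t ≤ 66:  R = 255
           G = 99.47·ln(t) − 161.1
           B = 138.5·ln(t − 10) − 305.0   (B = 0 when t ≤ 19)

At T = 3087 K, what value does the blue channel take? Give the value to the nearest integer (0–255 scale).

116

t = 3087/100 = 30.87; the t ≤ 66 branch applies.
B = 138.5·ln(30.87 − 10) − 305.0 = 138.5·ln 20.87 − 305.0 = 138.5·3.0383 − 305.0 = 115.806.
Rounded: 116.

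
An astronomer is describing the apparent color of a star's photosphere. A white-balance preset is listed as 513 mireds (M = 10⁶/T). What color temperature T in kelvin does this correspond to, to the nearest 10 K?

1950 K

T = 10⁶ / 513 = 1949.32 K → 1950 K.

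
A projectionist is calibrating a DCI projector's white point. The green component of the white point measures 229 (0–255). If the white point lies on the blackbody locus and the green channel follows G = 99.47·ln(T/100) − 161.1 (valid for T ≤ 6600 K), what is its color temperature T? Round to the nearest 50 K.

ln t = (229 + 161.1) / 99.47 = 3.9218.
t = e^3.9218 = 50.491.
T = 100·t = 5049 K → 5050 K to the nearest 50 K.

5050 K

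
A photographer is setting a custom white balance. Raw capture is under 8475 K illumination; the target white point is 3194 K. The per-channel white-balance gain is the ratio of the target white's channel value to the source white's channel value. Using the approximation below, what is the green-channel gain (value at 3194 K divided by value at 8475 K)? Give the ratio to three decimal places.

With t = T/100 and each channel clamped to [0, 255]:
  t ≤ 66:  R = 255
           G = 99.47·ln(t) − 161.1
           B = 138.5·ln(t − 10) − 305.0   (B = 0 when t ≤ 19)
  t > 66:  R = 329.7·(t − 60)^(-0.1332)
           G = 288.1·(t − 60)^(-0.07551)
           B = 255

0.811

At 8475 K (t = 84.75):
  G = 288.1·(84.75 − 60)^(-0.07551) = 288.1·24.75^(-0.07551) = 288.1·0.78482 = 226.107.
At 3194 K (t = 31.94):
  G = 99.47·ln 31.94 − 161.1 = 99.47·3.4639 − 161.1 = 183.450.
Gain = 183.450 / 226.107 = 0.8113 → 0.811.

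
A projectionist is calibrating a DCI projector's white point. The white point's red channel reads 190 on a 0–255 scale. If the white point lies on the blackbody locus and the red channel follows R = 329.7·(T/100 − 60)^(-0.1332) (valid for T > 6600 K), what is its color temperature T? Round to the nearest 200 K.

(t − 60)^(-0.1332) = 190/329.7 = 0.57628.
t − 60 = 0.57628^(1/-0.1332) = 0.57628^(-7.508) = 62.667, so t = 122.667.
T = 100·t = 12267 K → 12200 K to the nearest 200 K.

12200 K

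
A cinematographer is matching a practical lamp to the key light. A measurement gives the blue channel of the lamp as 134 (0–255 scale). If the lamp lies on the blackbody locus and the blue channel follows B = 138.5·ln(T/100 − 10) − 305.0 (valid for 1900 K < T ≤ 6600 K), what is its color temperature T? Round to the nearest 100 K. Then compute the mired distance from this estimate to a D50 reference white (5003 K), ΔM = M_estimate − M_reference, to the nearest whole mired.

ln(t − 10) = (134 + 305.0) / 138.5 = 3.1697.
t − 10 = e^3.1697 = 23.800, so t = 33.800.
T = 100·t = 3380 K → 3400 K to the nearest 100 K.
M_estimate = 10⁶/3400 = 294.12; M_reference = 10⁶/5003 = 199.88.
ΔM = 294.12 − 199.88 = 94.24 → +94 mireds.

+94 mireds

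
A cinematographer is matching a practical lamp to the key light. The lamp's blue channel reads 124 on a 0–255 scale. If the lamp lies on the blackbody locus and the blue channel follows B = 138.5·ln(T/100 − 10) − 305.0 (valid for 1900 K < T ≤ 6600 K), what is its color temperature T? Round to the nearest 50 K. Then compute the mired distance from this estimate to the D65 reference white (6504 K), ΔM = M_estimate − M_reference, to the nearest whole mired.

+159 mireds

ln(t − 10) = (124 + 305.0) / 138.5 = 3.0975.
t − 10 = e^3.0975 = 22.142, so t = 32.142.
T = 100·t = 3214 K → 3200 K to the nearest 50 K.
M_estimate = 10⁶/3200 = 312.50; M_reference = 10⁶/6504 = 153.75.
ΔM = 312.50 − 153.75 = 158.75 → +159 mireds.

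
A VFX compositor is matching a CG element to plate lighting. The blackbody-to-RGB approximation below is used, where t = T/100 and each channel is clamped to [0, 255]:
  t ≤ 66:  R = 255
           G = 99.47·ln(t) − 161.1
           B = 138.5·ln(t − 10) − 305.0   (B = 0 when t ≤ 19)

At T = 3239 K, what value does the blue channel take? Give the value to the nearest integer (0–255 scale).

126

t = 3239/100 = 32.39; the t ≤ 66 branch applies.
B = 138.5·ln(32.39 − 10) − 305.0 = 138.5·ln 22.39 − 305.0 = 138.5·3.1086 − 305.0 = 125.543.
Rounded: 126.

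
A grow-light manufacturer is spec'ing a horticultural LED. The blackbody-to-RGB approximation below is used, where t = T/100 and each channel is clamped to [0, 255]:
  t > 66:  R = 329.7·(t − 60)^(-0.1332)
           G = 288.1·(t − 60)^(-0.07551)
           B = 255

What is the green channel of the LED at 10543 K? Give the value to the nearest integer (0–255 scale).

216

t = 10543/100 = 105.43; the t > 66 branch applies.
G = 288.1·(105.43 − 60)^(-0.07551) = 288.1·45.43^(-0.07551) = 288.1·0.74964 = 215.972.
Rounded: 216.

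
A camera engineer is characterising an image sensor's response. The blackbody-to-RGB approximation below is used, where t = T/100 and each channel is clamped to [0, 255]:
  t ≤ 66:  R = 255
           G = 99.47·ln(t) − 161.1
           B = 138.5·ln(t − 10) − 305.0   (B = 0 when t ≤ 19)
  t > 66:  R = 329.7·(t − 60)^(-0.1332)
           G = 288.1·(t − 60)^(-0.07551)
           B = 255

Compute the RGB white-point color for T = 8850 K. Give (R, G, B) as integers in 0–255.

t = 8850/100 = 88.5; the t > 66 branch applies.
R = 329.7·(88.5 − 60)^(-0.1332) = 329.7·28.5^(-0.1332) = 329.7·0.64005 = 211.025.
G = 288.1·(88.5 − 60)^(-0.07551) = 288.1·28.5^(-0.07551) = 288.1·0.77651 = 223.711.
B = 255 by definition for t > 66.
Rounded: (211, 224, 255).

(211, 224, 255)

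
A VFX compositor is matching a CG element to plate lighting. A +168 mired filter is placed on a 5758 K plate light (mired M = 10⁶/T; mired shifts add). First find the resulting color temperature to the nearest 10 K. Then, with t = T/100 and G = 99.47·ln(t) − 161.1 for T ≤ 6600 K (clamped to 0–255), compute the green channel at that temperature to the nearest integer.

175

M_in = 10⁶/5758 = 173.67; M_out = 173.67 + (+168) = 341.67.
T_out = 10⁶/341.67 = 2926.8 K → 2930 K; t = 29.3.
G = 99.47·ln 29.3 − 161.1 = 99.47·3.3776 − 161.1 = 174.869.
Rounded: 175.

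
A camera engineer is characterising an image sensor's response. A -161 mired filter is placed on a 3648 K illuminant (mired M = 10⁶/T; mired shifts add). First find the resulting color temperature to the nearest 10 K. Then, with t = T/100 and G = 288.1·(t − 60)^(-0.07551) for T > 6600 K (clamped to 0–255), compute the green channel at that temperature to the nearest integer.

M_in = 10⁶/3648 = 274.12; M_out = 274.12 + (-161) = 113.12.
T_out = 10⁶/113.12 = 8840.0 K → 8840 K; t = 88.4.
G = 288.1·(88.4 − 60)^(-0.07551) = 288.1·28.4^(-0.07551) = 288.1·0.77671 = 223.771.
Rounded: 224.

224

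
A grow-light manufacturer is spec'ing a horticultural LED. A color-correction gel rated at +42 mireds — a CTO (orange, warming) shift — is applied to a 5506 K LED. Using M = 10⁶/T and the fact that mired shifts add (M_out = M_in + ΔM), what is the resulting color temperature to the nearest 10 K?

M_in = 10⁶/5506 = 181.62 mireds.
M_out = 181.62 + (+42) = 223.62 mireds.
T_out = 10⁶/223.62 = 4471.9 K → 4470 K.

4470 K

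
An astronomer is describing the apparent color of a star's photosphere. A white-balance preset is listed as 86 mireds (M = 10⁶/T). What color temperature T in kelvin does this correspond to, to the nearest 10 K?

11630 K

T = 10⁶ / 86 = 11627.91 K → 11630 K.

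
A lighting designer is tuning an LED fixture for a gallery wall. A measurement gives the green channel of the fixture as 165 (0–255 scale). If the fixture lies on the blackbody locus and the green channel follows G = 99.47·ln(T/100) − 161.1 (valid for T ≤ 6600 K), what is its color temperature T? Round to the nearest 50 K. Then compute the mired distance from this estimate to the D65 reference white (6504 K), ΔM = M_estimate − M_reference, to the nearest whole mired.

+224 mireds

ln t = (165 + 161.1) / 99.47 = 3.2784.
t = e^3.2784 = 26.533.
T = 100·t = 2653 K → 2650 K to the nearest 50 K.
M_estimate = 10⁶/2650 = 377.36; M_reference = 10⁶/6504 = 153.75.
ΔM = 377.36 − 153.75 = 223.61 → +224 mireds.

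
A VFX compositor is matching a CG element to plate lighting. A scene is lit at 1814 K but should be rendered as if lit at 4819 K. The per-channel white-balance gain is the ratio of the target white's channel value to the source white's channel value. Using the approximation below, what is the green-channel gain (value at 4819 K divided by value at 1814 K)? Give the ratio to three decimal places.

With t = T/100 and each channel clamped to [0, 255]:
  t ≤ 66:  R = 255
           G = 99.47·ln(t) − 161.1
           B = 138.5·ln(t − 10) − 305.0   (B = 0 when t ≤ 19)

1.764

At 1814 K (t = 18.14):
  G = 99.47·ln 18.14 − 161.1 = 99.47·2.8981 − 161.1 = 127.176.
At 4819 K (t = 48.19):
  G = 99.47·ln 48.19 − 161.1 = 99.47·3.8752 − 161.1 = 224.361.
Gain = 224.361 / 127.176 = 1.7642 → 1.764.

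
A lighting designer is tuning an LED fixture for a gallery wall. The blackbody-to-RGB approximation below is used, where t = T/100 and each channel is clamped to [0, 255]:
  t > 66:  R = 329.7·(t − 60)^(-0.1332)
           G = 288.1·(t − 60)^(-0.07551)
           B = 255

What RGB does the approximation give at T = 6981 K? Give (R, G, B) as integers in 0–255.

t = 6981/100 = 69.81; the t > 66 branch applies.
R = 329.7·(69.81 − 60)^(-0.1332) = 329.7·9.81^(-0.1332) = 329.7·0.73775 = 243.236.
G = 288.1·(69.81 − 60)^(-0.07551) = 288.1·9.81^(-0.07551) = 288.1·0.84163 = 242.472.
B = 255 by definition for t > 66.
Rounded: (243, 242, 255).

(243, 242, 255)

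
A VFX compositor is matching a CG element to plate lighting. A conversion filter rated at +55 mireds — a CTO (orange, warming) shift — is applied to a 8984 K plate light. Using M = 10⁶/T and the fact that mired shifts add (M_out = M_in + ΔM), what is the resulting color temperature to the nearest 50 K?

M_in = 10⁶/8984 = 111.31 mireds.
M_out = 111.31 + (+55) = 166.31 mireds.
T_out = 10⁶/166.31 = 6012.9 K → 6000 K.

6000 K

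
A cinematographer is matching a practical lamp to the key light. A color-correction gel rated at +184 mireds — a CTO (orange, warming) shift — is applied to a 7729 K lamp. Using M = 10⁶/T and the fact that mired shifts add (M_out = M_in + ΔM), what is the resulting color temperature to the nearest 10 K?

M_in = 10⁶/7729 = 129.38 mireds.
M_out = 129.38 + (+184) = 313.38 mireds.
T_out = 10⁶/313.38 = 3191.0 K → 3190 K.

3190 K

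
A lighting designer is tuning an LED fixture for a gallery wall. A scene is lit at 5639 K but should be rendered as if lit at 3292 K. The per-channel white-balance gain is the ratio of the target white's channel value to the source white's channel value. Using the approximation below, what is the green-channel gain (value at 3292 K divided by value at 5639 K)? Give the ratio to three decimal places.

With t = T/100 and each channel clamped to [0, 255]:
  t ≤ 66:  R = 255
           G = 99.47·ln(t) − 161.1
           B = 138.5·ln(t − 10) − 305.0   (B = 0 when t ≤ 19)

At 5639 K (t = 56.39):
  G = 99.47·ln 56.39 − 161.1 = 99.47·4.0323 − 161.1 = 239.992.
At 3292 K (t = 32.92):
  G = 99.47·ln 32.92 − 161.1 = 99.47·3.4941 − 161.1 = 186.456.
Gain = 186.456 / 239.992 = 0.7769 → 0.777.

0.777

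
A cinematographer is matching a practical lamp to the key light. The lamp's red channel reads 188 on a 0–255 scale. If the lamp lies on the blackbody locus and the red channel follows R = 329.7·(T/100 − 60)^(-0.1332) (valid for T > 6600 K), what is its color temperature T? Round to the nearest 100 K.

(t − 60)^(-0.1332) = 188/329.7 = 0.57022.
t − 60 = 0.57022^(1/-0.1332) = 0.57022^(-7.508) = 67.848, so t = 127.848.
T = 100·t = 12785 K → 12800 K to the nearest 100 K.

12800 K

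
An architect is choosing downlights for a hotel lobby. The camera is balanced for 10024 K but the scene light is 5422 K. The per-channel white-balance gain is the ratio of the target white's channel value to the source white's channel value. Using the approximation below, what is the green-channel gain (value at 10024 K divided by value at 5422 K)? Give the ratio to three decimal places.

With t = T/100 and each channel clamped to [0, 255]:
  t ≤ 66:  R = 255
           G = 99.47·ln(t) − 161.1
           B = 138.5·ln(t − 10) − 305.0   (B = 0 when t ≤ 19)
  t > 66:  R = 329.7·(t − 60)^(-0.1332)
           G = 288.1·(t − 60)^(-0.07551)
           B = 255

At 5422 K (t = 54.22):
  G = 99.47·ln 54.22 − 161.1 = 99.47·3.9930 − 161.1 = 236.089.
At 10024 K (t = 100.24):
  G = 288.1·(100.24 − 60)^(-0.07551) = 288.1·40.24^(-0.07551) = 288.1·0.75654 = 217.959.
Gain = 217.959 / 236.089 = 0.9232 → 0.923.

0.923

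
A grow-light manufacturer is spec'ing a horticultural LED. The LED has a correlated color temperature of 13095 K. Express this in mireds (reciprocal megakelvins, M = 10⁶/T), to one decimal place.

M = 10⁶ / 13095 = 76.365 → 76.4 mireds.

76.4 mireds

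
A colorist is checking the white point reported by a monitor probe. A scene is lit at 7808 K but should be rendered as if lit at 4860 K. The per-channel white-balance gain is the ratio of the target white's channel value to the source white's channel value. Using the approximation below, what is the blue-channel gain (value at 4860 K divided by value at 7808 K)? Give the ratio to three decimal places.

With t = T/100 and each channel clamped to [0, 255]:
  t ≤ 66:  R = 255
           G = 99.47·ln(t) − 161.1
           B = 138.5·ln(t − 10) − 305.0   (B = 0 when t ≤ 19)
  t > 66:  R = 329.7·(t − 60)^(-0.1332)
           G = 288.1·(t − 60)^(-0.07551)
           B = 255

At 7808 K (t = 78.08):
  B = 255 by definition for t > 66.
At 4860 K (t = 48.6):
  B = 138.5·ln(48.6 − 10) − 305.0 = 138.5·ln 38.6 − 305.0 = 138.5·3.6533 − 305.0 = 200.975.
Gain = 200.975 / 255.000 = 0.7881 → 0.788.

0.788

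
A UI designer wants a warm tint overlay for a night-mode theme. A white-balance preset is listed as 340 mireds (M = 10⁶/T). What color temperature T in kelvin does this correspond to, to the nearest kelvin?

T = 10⁶ / 340 = 2941.18 K → 2941 K.

2941 K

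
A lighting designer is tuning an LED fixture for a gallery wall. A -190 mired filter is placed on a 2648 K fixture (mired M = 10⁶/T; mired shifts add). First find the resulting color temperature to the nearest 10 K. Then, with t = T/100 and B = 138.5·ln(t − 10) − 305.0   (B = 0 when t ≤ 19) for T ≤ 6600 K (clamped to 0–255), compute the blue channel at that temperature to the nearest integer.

M_in = 10⁶/2648 = 377.64; M_out = 377.64 + (-190) = 187.64.
T_out = 10⁶/187.64 = 5329.3 K → 5330 K; t = 53.3.
B = 138.5·ln(53.3 − 10) − 305.0 = 138.5·ln 43.3 − 305.0 = 138.5·3.7682 − 305.0 = 216.889.
Rounded: 217.

217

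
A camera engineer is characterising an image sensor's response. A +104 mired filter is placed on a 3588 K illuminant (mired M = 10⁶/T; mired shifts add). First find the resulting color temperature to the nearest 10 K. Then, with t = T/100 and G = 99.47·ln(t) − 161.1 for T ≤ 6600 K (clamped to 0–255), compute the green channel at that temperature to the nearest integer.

163

M_in = 10⁶/3588 = 278.71; M_out = 278.71 + (+104) = 382.71.
T_out = 10⁶/382.71 = 2613.0 K → 2610 K; t = 26.1.
G = 99.47·ln 26.1 − 161.1 = 99.47·3.2619 − 161.1 = 163.365.
Rounded: 163.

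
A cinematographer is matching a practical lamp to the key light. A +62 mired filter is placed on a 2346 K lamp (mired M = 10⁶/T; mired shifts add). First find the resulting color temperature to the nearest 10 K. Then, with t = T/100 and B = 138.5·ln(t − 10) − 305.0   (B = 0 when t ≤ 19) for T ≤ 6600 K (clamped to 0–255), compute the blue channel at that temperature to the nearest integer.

M_in = 10⁶/2346 = 426.26; M_out = 426.26 + (+62) = 488.26.
T_out = 10⁶/488.26 = 2048.1 K → 2050 K; t = 20.5.
B = 138.5·ln(20.5 − 10) − 305.0 = 138.5·ln 10.5 − 305.0 = 138.5·2.3514 − 305.0 = 20.665.
Rounded: 21.

21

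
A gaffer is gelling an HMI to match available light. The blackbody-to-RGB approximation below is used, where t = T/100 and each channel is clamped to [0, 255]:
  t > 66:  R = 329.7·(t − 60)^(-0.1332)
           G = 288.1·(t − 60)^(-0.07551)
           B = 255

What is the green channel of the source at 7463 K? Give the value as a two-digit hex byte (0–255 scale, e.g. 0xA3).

0xEB

t = 7463/100 = 74.63; the t > 66 branch applies.
G = 288.1·(74.63 − 60)^(-0.07551) = 288.1·14.63^(-0.07551) = 288.1·0.81661 = 235.264.
Rounded: 235; in hex, 0xEB.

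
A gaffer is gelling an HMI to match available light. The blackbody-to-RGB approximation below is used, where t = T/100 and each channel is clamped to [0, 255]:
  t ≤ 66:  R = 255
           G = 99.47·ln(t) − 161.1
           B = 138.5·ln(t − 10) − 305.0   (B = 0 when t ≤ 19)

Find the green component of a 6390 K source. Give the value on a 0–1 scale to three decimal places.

0.990

t = 6390/100 = 63.9; the t ≤ 66 branch applies.
G = 99.47·ln 63.9 − 161.1 = 99.47·4.1573 − 161.1 = 252.429.
On a 0–1 scale: 252.429/255 = 0.9899 → 0.990.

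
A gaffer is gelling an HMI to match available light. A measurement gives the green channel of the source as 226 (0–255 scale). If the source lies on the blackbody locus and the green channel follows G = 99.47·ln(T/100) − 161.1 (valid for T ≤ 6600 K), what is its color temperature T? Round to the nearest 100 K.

ln t = (226 + 161.1) / 99.47 = 3.8916.
t = e^3.8916 = 48.990.
T = 100·t = 4899 K → 4900 K to the nearest 100 K.

4900 K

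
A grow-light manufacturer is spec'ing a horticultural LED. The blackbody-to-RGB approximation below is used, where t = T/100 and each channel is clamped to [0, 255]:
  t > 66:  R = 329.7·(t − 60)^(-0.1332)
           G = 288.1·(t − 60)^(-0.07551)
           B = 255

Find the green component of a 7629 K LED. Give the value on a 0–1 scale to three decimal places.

t = 7629/100 = 76.29; the t > 66 branch applies.
G = 288.1·(76.29 − 60)^(-0.07551) = 288.1·16.29^(-0.07551) = 288.1·0.81001 = 233.363.
On a 0–1 scale: 233.363/255 = 0.9151 → 0.915.

0.915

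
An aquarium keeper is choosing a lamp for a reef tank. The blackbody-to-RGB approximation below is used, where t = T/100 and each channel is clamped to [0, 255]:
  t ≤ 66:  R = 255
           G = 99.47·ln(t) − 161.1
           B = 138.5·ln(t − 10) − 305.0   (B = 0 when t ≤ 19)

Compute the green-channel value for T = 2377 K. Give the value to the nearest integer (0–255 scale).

t = 2377/100 = 23.77; the t ≤ 66 branch applies.
G = 99.47·ln 23.77 − 161.1 = 99.47·3.1684 − 161.1 = 154.063.
Rounded: 154.

154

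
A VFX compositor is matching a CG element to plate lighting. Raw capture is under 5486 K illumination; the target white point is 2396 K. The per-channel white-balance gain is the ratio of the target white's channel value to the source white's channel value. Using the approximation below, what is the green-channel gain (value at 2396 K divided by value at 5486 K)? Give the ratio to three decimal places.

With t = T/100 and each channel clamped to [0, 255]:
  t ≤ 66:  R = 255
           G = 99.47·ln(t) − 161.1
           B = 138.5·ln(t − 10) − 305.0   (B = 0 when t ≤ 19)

At 5486 K (t = 54.86):
  G = 99.47·ln 54.86 − 161.1 = 99.47·4.0048 − 161.1 = 237.256.
At 2396 K (t = 23.96):
  G = 99.47·ln 23.96 − 161.1 = 99.47·3.1764 − 161.1 = 154.855.
Gain = 154.855 / 237.256 = 0.6527 → 0.653.

0.653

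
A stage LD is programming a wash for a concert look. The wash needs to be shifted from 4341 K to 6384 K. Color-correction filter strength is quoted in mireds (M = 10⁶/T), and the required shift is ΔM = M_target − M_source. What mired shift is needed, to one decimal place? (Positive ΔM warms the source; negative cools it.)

M_source = 10⁶/4341 = 230.362; M_target = 10⁶/6384 = 156.642.
ΔM = 156.642 − 230.362 = -73.720 → -73.7 mireds, a cooling shift.

-73.7 mireds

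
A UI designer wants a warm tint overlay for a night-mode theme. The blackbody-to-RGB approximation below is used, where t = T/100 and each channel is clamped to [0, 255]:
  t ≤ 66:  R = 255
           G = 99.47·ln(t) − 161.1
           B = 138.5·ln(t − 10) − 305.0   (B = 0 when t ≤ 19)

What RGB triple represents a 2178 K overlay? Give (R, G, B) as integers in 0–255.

(255, 145, 37)

t = 2178/100 = 21.78; the t ≤ 66 branch applies.
R = 255 by definition for t ≤ 66.
G = 99.47·ln 21.78 − 161.1 = 99.47·3.0810 − 161.1 = 145.366.
B = 138.5·ln(21.78 − 10) − 305.0 = 138.5·ln 11.78 − 305.0 = 138.5·2.4664 − 305.0 = 36.597.
Rounded: (255, 145, 37).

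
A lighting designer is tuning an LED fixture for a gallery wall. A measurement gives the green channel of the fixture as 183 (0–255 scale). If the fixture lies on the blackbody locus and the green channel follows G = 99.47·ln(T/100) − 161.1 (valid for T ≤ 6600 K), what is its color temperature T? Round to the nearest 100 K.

3200 K

ln t = (183 + 161.1) / 99.47 = 3.4593.
t = e^3.4593 = 31.796.
T = 100·t = 3180 K → 3200 K to the nearest 100 K.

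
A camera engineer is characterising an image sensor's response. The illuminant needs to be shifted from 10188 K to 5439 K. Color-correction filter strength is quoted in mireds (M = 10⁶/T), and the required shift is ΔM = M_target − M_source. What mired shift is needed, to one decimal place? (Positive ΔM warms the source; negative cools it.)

+85.7 mireds

M_source = 10⁶/10188 = 98.155; M_target = 10⁶/5439 = 183.857.
ΔM = 183.857 − 98.155 = 85.703 → +85.7 mireds, a warming shift.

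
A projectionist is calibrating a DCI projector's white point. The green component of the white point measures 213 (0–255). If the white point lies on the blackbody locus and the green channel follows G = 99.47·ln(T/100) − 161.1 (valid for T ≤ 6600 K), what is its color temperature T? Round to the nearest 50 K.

ln t = (213 + 161.1) / 99.47 = 3.7609.
t = e^3.7609 = 42.989.
T = 100·t = 4299 K → 4300 K to the nearest 50 K.

4300 K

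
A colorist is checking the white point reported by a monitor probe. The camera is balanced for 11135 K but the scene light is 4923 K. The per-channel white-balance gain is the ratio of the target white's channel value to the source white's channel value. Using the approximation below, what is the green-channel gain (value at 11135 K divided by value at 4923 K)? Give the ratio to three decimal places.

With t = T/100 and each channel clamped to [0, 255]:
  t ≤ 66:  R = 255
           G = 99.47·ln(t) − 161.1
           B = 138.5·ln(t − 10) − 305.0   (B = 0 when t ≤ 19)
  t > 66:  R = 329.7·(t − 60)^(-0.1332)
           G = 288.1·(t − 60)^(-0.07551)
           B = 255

At 4923 K (t = 49.23):
  G = 99.47·ln 49.23 − 161.1 = 99.47·3.8965 − 161.1 = 226.485.
At 11135 K (t = 111.35):
  G = 288.1·(111.35 − 60)^(-0.07551) = 288.1·51.35^(-0.07551) = 288.1·0.74274 = 213.984.
Gain = 213.984 / 226.485 = 0.9448 → 0.945.

0.945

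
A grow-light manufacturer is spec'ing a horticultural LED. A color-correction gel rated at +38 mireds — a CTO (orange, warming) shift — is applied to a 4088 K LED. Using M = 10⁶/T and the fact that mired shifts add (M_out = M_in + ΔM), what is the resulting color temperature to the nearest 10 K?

3540 K

M_in = 10⁶/4088 = 244.62 mireds.
M_out = 244.62 + (+38) = 282.62 mireds.
T_out = 10⁶/282.62 = 3538.3 K → 3540 K.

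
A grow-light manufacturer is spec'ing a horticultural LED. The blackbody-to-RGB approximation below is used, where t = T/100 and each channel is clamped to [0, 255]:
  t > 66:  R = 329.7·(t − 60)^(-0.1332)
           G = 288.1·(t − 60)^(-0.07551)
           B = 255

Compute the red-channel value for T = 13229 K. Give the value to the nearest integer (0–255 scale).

t = 13229/100 = 132.29; the t > 66 branch applies.
R = 329.7·(132.29 − 60)^(-0.1332) = 329.7·72.29^(-0.1332) = 329.7·0.56542 = 186.419.
Rounded: 186.

186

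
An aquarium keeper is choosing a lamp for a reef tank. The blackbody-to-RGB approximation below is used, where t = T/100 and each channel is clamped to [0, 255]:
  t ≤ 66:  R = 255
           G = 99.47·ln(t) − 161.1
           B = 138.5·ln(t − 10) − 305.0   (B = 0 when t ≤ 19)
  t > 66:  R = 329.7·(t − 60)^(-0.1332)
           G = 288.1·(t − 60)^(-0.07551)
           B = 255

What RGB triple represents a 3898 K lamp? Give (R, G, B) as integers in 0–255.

t = 3898/100 = 38.98; the t ≤ 66 branch applies.
R = 255 by definition for t ≤ 66.
G = 99.47·ln 38.98 − 161.1 = 99.47·3.6630 − 161.1 = 203.263.
B = 138.5·ln(38.98 − 10) − 305.0 = 138.5·ln 28.98 − 305.0 = 138.5·3.3666 − 305.0 = 161.275.
Rounded: (255, 203, 161).

(255, 203, 161)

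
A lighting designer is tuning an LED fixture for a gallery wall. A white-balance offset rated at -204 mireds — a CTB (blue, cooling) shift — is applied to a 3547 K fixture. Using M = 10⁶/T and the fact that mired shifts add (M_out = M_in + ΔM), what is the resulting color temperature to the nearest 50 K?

M_in = 10⁶/3547 = 281.93 mireds.
M_out = 281.93 + (-204) = 77.93 mireds.
T_out = 10⁶/77.93 = 12832.3 K → 12850 K.

12850 K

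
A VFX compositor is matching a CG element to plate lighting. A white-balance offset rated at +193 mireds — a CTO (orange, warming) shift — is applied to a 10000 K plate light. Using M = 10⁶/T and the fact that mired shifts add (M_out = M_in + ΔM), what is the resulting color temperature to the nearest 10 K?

3410 K

M_in = 10⁶/10000 = 100.00 mireds.
M_out = 100.00 + (+193) = 293.00 mireds.
T_out = 10⁶/293.00 = 3413.0 K → 3410 K.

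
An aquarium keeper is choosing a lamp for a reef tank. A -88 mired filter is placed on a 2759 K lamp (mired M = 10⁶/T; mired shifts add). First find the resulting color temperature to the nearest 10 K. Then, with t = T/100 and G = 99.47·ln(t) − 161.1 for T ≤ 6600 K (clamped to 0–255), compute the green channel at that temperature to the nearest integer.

M_in = 10⁶/2759 = 362.45; M_out = 362.45 + (-88) = 274.45.
T_out = 10⁶/274.45 = 3643.6 K → 3640 K; t = 36.4.
G = 99.47·ln 36.4 − 161.1 = 99.47·3.5946 − 161.1 = 196.452.
Rounded: 196.

196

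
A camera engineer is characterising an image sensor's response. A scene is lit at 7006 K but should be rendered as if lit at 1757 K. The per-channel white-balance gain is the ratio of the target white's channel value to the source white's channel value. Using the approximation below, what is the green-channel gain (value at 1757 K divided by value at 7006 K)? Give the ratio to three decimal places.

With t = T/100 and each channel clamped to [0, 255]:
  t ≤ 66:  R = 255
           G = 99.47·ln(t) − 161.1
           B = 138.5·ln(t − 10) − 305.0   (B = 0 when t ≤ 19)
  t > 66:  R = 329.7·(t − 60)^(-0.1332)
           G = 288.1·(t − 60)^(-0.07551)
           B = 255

0.512

At 7006 K (t = 70.06):
  G = 288.1·(70.06 − 60)^(-0.07551) = 288.1·10.06^(-0.07551) = 288.1·0.84003 = 242.012.
At 1757 K (t = 17.57):
  G = 99.47·ln 17.57 − 161.1 = 99.47·2.8662 − 161.1 = 124.000.
Gain = 124.000 / 242.012 = 0.5124 → 0.512.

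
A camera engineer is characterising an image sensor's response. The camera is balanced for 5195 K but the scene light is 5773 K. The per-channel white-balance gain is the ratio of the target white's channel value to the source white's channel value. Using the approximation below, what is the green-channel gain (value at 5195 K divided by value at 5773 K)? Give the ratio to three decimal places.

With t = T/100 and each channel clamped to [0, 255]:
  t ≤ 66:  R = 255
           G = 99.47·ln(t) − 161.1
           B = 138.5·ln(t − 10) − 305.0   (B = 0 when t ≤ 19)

At 5773 K (t = 57.73):
  G = 99.47·ln 57.73 − 161.1 = 99.47·4.0558 − 161.1 = 242.328.
At 5195 K (t = 51.95):
  G = 99.47·ln 51.95 − 161.1 = 99.47·3.9503 − 161.1 = 231.835.
Gain = 231.835 / 242.328 = 0.9567 → 0.957.

0.957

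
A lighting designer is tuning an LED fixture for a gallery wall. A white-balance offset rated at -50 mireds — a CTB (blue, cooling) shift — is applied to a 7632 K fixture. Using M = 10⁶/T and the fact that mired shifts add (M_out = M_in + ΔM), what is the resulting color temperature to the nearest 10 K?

M_in = 10⁶/7632 = 131.03 mireds.
M_out = 131.03 + (-50) = 81.03 mireds.
T_out = 10⁶/81.03 = 12341.5 K → 12340 K.

12340 K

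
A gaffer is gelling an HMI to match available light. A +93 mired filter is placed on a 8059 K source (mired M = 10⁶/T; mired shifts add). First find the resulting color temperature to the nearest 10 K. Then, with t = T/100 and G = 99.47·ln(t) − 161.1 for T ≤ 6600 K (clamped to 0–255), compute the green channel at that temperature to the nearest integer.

220

M_in = 10⁶/8059 = 124.08; M_out = 124.08 + (+93) = 217.08.
T_out = 10⁶/217.08 = 4606.5 K → 4610 K; t = 46.1.
G = 99.47·ln 46.1 − 161.1 = 99.47·3.8308 − 161.1 = 219.951.
Rounded: 220.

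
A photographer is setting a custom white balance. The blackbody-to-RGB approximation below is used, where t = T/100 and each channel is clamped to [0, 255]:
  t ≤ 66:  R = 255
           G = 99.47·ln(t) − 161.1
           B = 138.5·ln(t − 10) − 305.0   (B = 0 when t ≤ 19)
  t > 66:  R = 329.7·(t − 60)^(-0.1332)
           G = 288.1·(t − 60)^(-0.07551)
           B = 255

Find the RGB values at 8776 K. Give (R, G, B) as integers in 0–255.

(212, 224, 255)

t = 8776/100 = 87.76; the t > 66 branch applies.
R = 329.7·(87.76 − 60)^(-0.1332) = 329.7·27.76^(-0.1332) = 329.7·0.64230 = 211.766.
G = 288.1·(87.76 − 60)^(-0.07551) = 288.1·27.76^(-0.07551) = 288.1·0.77805 = 224.156.
B = 255 by definition for t > 66.
Rounded: (212, 224, 255).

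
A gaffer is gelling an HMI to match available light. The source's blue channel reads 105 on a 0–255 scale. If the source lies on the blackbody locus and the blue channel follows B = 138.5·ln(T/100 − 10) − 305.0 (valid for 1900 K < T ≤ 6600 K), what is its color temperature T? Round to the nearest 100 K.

ln(t − 10) = (105 + 305.0) / 138.5 = 2.9603.
t − 10 = e^2.9603 = 19.304, so t = 29.304.
T = 100·t = 2930 K → 2900 K to the nearest 100 K.

2900 K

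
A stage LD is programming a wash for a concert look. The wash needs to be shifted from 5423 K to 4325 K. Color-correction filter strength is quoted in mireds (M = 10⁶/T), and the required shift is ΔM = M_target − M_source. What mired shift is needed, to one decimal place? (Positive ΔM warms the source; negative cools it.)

M_source = 10⁶/5423 = 184.400; M_target = 10⁶/4325 = 231.214.
ΔM = 231.214 − 184.400 = 46.814 → +46.8 mireds, a warming shift.

+46.8 mireds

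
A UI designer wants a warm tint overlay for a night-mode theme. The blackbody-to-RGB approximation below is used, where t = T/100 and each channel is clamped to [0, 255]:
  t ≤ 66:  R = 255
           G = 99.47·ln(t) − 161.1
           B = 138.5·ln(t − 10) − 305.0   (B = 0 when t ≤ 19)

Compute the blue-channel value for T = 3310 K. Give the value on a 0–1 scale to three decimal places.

0.509

t = 3310/100 = 33.1; the t ≤ 66 branch applies.
B = 138.5·ln(33.1 − 10) − 305.0 = 138.5·ln 23.1 − 305.0 = 138.5·3.1398 − 305.0 = 129.867.
On a 0–1 scale: 129.867/255 = 0.5093 → 0.509.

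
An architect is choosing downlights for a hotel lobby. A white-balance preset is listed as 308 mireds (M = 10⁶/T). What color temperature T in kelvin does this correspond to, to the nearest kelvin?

3247 K

T = 10⁶ / 308 = 3246.75 K → 3247 K.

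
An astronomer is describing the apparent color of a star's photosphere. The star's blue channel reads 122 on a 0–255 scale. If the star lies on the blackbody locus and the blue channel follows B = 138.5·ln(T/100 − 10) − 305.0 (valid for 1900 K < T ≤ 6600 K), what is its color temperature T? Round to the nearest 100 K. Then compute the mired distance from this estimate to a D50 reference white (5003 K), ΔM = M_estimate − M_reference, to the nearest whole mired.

+113 mireds

ln(t − 10) = (122 + 305.0) / 138.5 = 3.0830.
t − 10 = e^3.0830 = 21.824, so t = 31.824.
T = 100·t = 3182 K → 3200 K to the nearest 100 K.
M_estimate = 10⁶/3200 = 312.50; M_reference = 10⁶/5003 = 199.88.
ΔM = 312.50 − 199.88 = 112.62 → +113 mireds.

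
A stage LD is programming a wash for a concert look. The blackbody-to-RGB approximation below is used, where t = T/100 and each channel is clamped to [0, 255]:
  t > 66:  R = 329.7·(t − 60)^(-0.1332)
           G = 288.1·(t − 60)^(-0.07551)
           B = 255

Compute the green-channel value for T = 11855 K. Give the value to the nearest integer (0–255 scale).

t = 11855/100 = 118.55; the t > 66 branch applies.
G = 288.1·(118.55 − 60)^(-0.07551) = 288.1·58.55^(-0.07551) = 288.1·0.73542 = 211.874.
Rounded: 212.

212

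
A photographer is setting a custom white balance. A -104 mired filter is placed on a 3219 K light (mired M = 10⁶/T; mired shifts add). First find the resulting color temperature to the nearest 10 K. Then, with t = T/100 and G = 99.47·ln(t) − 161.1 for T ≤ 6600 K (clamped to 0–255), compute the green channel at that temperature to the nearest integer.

M_in = 10⁶/3219 = 310.66; M_out = 310.66 + (-104) = 206.66.
T_out = 10⁶/206.66 = 4839.0 K → 4840 K; t = 48.4.
G = 99.47·ln 48.4 − 161.1 = 99.47·3.8795 − 161.1 = 224.794.
Rounded: 225.

225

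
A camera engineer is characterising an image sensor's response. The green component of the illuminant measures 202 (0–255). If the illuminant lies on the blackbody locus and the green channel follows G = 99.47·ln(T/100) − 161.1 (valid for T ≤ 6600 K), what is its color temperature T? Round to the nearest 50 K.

3850 K

ln t = (202 + 161.1) / 99.47 = 3.6503.
t = e^3.6503 = 38.488.
T = 100·t = 3849 K → 3850 K to the nearest 50 K.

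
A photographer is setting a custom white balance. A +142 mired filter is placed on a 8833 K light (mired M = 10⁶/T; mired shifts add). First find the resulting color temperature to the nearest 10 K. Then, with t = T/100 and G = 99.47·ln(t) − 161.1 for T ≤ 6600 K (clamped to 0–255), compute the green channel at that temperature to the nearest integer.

M_in = 10⁶/8833 = 113.21; M_out = 113.21 + (+142) = 255.21.
T_out = 10⁶/255.21 = 3918.3 K → 3920 K; t = 39.2.
G = 99.47·ln 39.2 − 161.1 = 99.47·3.6687 − 161.1 = 203.823.
Rounded: 204.

204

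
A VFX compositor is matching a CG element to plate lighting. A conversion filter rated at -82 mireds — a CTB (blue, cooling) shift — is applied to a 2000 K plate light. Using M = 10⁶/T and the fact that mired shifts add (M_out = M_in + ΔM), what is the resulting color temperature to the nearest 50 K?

2400 K

M_in = 10⁶/2000 = 500.00 mireds.
M_out = 500.00 + (-82) = 418.00 mireds.
T_out = 10⁶/418.00 = 2392.3 K → 2400 K.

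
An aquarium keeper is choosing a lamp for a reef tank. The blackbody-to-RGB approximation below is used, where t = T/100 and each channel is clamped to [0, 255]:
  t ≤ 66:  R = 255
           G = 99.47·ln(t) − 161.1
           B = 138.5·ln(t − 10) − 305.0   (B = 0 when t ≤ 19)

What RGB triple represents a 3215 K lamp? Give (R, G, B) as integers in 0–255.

t = 3215/100 = 32.15; the t ≤ 66 branch applies.
R = 255 by definition for t ≤ 66.
G = 99.47·ln 32.15 − 161.1 = 99.47·3.4704 − 161.1 = 184.102.
B = 138.5·ln(32.15 − 10) − 305.0 = 138.5·ln 22.15 − 305.0 = 138.5·3.0978 − 305.0 = 124.050.
Rounded: (255, 184, 124).

(255, 184, 124)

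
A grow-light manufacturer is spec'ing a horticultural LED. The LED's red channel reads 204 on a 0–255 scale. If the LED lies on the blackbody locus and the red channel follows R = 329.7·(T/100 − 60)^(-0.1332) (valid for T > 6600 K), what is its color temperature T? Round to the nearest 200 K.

(t − 60)^(-0.1332) = 204/329.7 = 0.61874.
t − 60 = 0.61874^(1/-0.1332) = 0.61874^(-7.508) = 36.748, so t = 96.748.
T = 100·t = 9675 K → 9600 K to the nearest 200 K.

9600 K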